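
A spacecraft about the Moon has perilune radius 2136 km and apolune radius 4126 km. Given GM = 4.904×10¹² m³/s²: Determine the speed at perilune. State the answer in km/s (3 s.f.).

v ≈ 1.74 km/s

Semi-major axis a = (r_p + r_a)/2 = 3131.0 km = 3.131×10⁶ m.
Vis-viva: v² = μ(2/r − 1/a) = 4.904×10¹² × (9.363×10⁻⁷ − 3.194×10⁻⁷) = 3.025×10⁶ m²/s².
v = 1739 m/s = 1.739 km/s.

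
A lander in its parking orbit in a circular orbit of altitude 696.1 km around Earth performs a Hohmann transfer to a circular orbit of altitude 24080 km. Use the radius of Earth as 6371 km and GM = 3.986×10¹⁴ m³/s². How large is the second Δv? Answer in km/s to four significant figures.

Δv ≈ 1.397 km/s

r₁ = 6371 + 696.1 = 7067.1 km = 7.0671×10⁶ m.
r₂ = 6371 + 24080 = 30451 km = 3.0451×10⁷ m.
Transfer ellipse a_t = (r₁ + r₂)/2 = 1.876×10⁷ m.
At r₁: circular v_c1 = √(μ/r₁) = 7510 m/s; transfer-perigee v_p = √[μ(2/r₁ − 1/a_t)] = 9568 m/s.
At r₂: circular v_c2 = √(μ/r₂) = 3618 m/s; transfer-apogee v_a = √[μ(2/r₂ − 1/a_t)] = 2221 m/s.
Δv₂ = v_c2 − v_a = 1397 m/s.
= 1.397 km/s.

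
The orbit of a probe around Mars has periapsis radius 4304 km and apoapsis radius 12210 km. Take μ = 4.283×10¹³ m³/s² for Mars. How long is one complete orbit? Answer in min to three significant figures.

Semi-major axis a = (r_p + r_a)/2 = (4304.0 + 12210)/2 = 8257.0 km = 8.257×10⁶ m.
By Kepler's third law T = 2π√(a³/μ) = 2π × 3.625×10³ = 2.278×10⁴ s.
= 379.7 min.

T ≈ 380 min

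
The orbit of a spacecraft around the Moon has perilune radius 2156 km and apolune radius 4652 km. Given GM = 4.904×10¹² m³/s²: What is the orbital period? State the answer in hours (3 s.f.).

Semi-major axis a = (r_p + r_a)/2 = (2156.0 + 4652.0)/2 = 3404.0 km = 3.404×10⁶ m.
By Kepler's third law T = 2π√(a³/μ) = 2π × 2.836×10³ = 1.782×10⁴ s.
= 4.950 hours.

T ≈ 4.95 hours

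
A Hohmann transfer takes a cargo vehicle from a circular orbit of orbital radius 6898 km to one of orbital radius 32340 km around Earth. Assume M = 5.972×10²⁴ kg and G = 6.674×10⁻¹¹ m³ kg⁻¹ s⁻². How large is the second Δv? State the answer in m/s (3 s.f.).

μ = GM = 6.674×10⁻¹¹ × 5.972×10²⁴ = 3.986×10¹⁴ m³/s².
r₁ = 6898 km = 6.898×10⁶ m.
r₂ = 32340 km = 3.234×10⁷ m.
Transfer ellipse a_t = (r₁ + r₂)/2 = 1.962×10⁷ m.
At r₁: circular v_c1 = √(μ/r₁) = 7601 m/s; transfer-perigee v_p = √[μ(2/r₁ − 1/a_t)] = 9759 m/s.
At r₂: circular v_c2 = √(μ/r₂) = 3511 m/s; transfer-apogee v_a = √[μ(2/r₂ − 1/a_t)] = 2082 m/s.
Δv₂ = v_c2 − v_a = 1429 m/s.

Δv ≈ 1430 m/s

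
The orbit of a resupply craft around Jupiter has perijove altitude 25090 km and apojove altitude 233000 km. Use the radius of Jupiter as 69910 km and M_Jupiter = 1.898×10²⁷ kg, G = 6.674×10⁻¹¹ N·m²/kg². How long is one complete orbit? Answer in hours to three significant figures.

T ≈ 13.8 hours

μ = GM = 6.674×10⁻¹¹ × 1.898×10²⁷ = 1.267×10¹⁷ m³/s².
r_p = 69910 + 25090 = 95000 km = 9.5000×10⁷ m.
r_a = 69910 + 233000 = 302910 km = 3.0291×10⁸ m.
Semi-major axis a = (r_p + r_a)/2 = (95000 + 3.0291×10⁵)/2 = 1.9896×10⁵ km = 1.990×10⁸ m.
By Kepler's third law T = 2π√(a³/μ) = 2π × 7.885×10³ = 4.954×10⁴ s.
= 13.76 hours.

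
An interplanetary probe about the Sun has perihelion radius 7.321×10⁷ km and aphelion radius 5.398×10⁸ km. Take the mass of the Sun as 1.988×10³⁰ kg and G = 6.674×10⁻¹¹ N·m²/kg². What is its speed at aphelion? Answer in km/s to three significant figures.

μ = GM = 6.674×10⁻¹¹ × 1.988×10³⁰ = 1.327×10²⁰ m³/s².
Semi-major axis a = (r_p + r_a)/2 = 3.0650×10⁸ km = 3.065×10¹¹ m.
Vis-viva: v² = μ(2/r − 1/a) = 1.327×10²⁰ × (3.705×10⁻¹² − 3.263×10⁻¹²) = 5.871×10⁷ m²/s².
v = 7662 m/s = 7.662 km/s.

v ≈ 7.66 km/s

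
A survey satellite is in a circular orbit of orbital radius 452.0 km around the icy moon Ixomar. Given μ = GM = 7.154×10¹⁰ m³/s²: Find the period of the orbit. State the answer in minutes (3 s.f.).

T ≈ 119 minutes

r = 452.0 km = 4.520×10⁵ m.
Kepler's third law: T = 2π√(r³/μ) = 2π√((4.520×10⁵)³ / 7.154×10¹⁰).
r³/μ = 1.291×10⁶ s², so T = 2π × 1.136×10³ = 7.139×10³ s.
Converting: 7.139×10³ s ÷ 60.00 = 119.0 minutes.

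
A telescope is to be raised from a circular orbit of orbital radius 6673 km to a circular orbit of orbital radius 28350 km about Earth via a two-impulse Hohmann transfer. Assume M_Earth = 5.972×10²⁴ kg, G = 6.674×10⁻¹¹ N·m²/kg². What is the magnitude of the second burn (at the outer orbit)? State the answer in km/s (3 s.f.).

Δv ≈ 1.43 km/s

μ = GM = 6.674×10⁻¹¹ × 5.972×10²⁴ = 3.986×10¹⁴ m³/s².
r₁ = 6673 km = 6.673×10⁶ m.
r₂ = 28350 km = 2.835×10⁷ m.
Transfer ellipse a_t = (r₁ + r₂)/2 = 1.751×10⁷ m.
At r₁: circular v_c1 = √(μ/r₁) = 7728 m/s; transfer-perigee v_p = √[μ(2/r₁ − 1/a_t)] = 9833 m/s.
At r₂: circular v_c2 = √(μ/r₂) = 3750 m/s; transfer-apogee v_a = √[μ(2/r₂ − 1/a_t)] = 2315 m/s.
Δv₂ = v_c2 − v_a = 1435 m/s.
= 1.435 km/s.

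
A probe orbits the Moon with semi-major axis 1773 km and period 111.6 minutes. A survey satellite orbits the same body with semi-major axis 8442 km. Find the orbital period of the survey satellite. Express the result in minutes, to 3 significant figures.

Kepler's third law: T² ∝ a³, so T₂ = T₁ (a₂/a₁)^(3/2).
a₂/a₁ = 4.761, (a₂/a₁)^(3/2) = 10.39.
T₂ = 111.6 × 10.39 = 1159 minutes.

T₂ ≈ 1160 minutes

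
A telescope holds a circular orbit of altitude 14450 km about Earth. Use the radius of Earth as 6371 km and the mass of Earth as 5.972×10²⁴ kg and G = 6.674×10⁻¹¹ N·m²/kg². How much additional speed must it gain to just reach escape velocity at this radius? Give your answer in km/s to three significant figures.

Δv ≈ 1.81 km/s

μ = GM = 6.674×10⁻¹¹ × 5.972×10²⁴ = 3.986×10¹⁴ m³/s².
r = 6371 + 14450 = 20821 km = 2.0821×10⁷ m.
Circular speed v_c = √(μ/r) = 4375 m/s.
Escape speed v_esc = √(2μ/r) = √2 × v_c = 6188 m/s.
Δv = v_esc − v_c = 1812 m/s = 1.812 km/s.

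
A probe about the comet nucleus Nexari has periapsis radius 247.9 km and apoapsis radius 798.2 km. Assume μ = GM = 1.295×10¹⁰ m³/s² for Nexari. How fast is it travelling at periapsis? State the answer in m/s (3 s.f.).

Semi-major axis a = (r_p + r_a)/2 = 523.05 km = 5.231×10⁵ m.
Vis-viva: v² = μ(2/r − 1/a) = 1.295×10¹⁰ × (8.068×10⁻⁶ − 1.912×10⁻⁶) = 7.972×10⁴ m²/s².
v = 282.3 m/s.

v ≈ 282 m/s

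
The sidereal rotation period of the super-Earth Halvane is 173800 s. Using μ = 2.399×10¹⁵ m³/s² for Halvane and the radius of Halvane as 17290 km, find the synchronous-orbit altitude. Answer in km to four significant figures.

h_sync ≈ 1.052×10⁵ km

A synchronous orbit has period T, so by Kepler's third law a = (μT²/4π²)^(1/3).
μT²/4π² = 2.399×10¹⁵ × (1.738×10⁵)² / 39.48 = 1.836×10²⁴ m³.
a = 1.224×10⁸ m = 1.2244×10⁵ km.
Altitude h = a − R = 1.2244×10⁵ − 17290 = 1.0515×10⁵ km.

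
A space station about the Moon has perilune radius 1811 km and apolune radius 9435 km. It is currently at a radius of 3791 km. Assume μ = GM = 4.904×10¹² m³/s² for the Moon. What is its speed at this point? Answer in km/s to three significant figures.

Semi-major axis a = (r_p + r_a)/2 = 5623.0 km = 5.623×10⁶ m.
Vis-viva: v² = μ(2/r − 1/a) = 4.904×10¹² × (5.276×10⁻⁷ − 1.778×10⁻⁷) = 1.715×10⁶ m²/s².
v = 1310 m/s = 1.310 km/s.

v ≈ 1.31 km/s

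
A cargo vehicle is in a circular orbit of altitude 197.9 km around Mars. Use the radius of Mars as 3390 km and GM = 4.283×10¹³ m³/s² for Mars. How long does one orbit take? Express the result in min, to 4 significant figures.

r = 3390 + 197.9 = 3587.9 km = 3.5879×10⁶ m.
Kepler's third law: T = 2π√(r³/μ) = 2π√((3.588×10⁶)³ / 4.283×10¹³).
r³/μ = 1.078×10⁶ s², so T = 2π × 1.038×10³ = 6.525×10³ s.
Converting: 6.525×10³ s ÷ 60.00 = 108.7 min.

T ≈ 108.7 min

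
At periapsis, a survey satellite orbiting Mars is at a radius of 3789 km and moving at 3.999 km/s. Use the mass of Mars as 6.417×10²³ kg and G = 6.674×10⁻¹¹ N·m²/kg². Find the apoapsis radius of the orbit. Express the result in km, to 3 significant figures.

apoapsis radius ≈ 9160 km

μ = GM = 6.674×10⁻¹¹ × 6.417×10²³ = 4.283×10¹³ m³/s².
r_p = 3.789×10⁶ m.
Specific energy ε = v²/2 − μ/r = -3.307×10⁶ J/kg, so a = −μ/(2ε) = 6.475×10⁶ m.
The apsides satisfy r_p + r_a = 2a, so the apoapsis radius is 2a − r_p = 9.161×10⁶ m = 9161.4 km.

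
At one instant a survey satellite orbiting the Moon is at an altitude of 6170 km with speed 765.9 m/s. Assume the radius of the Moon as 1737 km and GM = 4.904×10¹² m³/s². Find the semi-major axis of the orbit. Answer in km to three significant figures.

a ≈ 7500 km

r = 1737 + 6170 = 7907.0 km = 7.907×10⁶ m.
Specific orbital energy ε = v²/2 − μ/r = (765.9)²/2 − 4.904×10¹²/7.907×10⁶ = -3.269×10⁵ J/kg.
Since ε = −μ/(2a), a = −μ/(2ε) = 7.501×10⁶ m = 7500.6 km.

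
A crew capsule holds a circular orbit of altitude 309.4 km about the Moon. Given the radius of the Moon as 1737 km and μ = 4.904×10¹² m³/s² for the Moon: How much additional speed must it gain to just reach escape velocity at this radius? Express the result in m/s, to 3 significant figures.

r = 1737 + 309.4 = 2046.4 km = 2.0464×10⁶ m.
Circular speed v_c = √(μ/r) = 1548 m/s.
Escape speed v_esc = √(2μ/r) = √2 × v_c = 2189 m/s.
Δv = v_esc − v_c = 641.2 m/s.

Δv ≈ 641 m/s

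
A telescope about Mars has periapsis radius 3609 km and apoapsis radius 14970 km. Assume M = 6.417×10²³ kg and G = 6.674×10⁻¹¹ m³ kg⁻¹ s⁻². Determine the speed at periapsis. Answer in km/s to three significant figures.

v ≈ 4.37 km/s

μ = GM = 6.674×10⁻¹¹ × 6.417×10²³ = 4.283×10¹³ m³/s².
Semi-major axis a = (r_p + r_a)/2 = 9289.5 km = 9.290×10⁶ m.
Vis-viva: v² = μ(2/r − 1/a) = 4.283×10¹³ × (5.542×10⁻⁷ − 1.076×10⁻⁷) = 1.912×10⁷ m²/s².
v = 4373 m/s = 4.373 km/s.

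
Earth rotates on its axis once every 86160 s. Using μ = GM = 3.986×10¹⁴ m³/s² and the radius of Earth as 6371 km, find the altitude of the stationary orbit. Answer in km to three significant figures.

A synchronous orbit has period T, so by Kepler's third law a = (μT²/4π²)^(1/3).
μT²/4π² = 3.986×10¹⁴ × (8.616×10⁴)² / 39.48 = 7.495×10²² m³.
a = 4.216×10⁷ m = 42163 km.
Altitude h = a − R = 42163 − 6371 = 35792 km.

h_sync ≈ 35800 km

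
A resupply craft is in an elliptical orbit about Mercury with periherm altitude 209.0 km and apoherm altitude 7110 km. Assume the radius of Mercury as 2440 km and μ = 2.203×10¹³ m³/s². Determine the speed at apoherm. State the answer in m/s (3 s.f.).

r_p = 2440 + 209.0 = 2649.0 km = 2.6490×10⁶ m.
r_a = 2440 + 7110 = 9550.0 km = 9.5500×10⁶ m.
Semi-major axis a = (r_p + r_a)/2 = 6099.5 km = 6.100×10⁶ m.
Vis-viva: v² = μ(2/r − 1/a) = 2.203×10¹³ × (2.094×10⁻⁷ − 1.639×10⁻⁷) = 1.002×10⁶ m²/s².
v = 1001 m/s.

v ≈ 1000 m/s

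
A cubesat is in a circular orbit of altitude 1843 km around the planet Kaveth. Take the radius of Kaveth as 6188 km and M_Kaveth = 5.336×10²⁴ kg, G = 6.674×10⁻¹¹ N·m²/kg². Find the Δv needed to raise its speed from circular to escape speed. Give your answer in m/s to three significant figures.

μ = GM = 6.674×10⁻¹¹ × 5.336×10²⁴ = 3.561×10¹⁴ m³/s².
r = 6188 + 1843 = 8031.0 km = 8.0310×10⁶ m.
Circular speed v_c = √(μ/r) = 6659 m/s.
Escape speed v_esc = √(2μ/r) = √2 × v_c = 9417 m/s.
Δv = v_esc − v_c = 2758 m/s.

Δv ≈ 2760 m/s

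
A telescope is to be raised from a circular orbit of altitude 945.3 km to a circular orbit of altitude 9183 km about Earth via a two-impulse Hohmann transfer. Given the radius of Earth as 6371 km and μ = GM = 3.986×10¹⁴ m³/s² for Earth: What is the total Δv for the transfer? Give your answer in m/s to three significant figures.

Δv_total ≈ 2240 m/s

r₁ = 6371 + 945.3 = 7316.3 km = 7.3163×10⁶ m.
r₂ = 6371 + 9183 = 15554 km = 1.5554×10⁷ m.
Transfer ellipse a_t = (r₁ + r₂)/2 = 1.144×10⁷ m.
At r₁: circular v_c1 = √(μ/r₁) = 7381 m/s; transfer-perigee v_p = √[μ(2/r₁ − 1/a_t)] = 8608 m/s.
Δv₁ = v_p − v_c1 = 1227 m/s.
At r₂: circular v_c2 = √(μ/r₂) = 5062 m/s; transfer-apogee v_a = √[μ(2/r₂ − 1/a_t)] = 4049 m/s.
Δv₂ = v_c2 − v_a = 1013 m/s.
Total Δv = Δv₁ + Δv₂ = 2240 m/s.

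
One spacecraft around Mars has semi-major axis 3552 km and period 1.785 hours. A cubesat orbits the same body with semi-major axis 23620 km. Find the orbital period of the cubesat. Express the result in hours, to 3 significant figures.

Kepler's third law: T² ∝ a³, so T₂ = T₁ (a₂/a₁)^(3/2).
a₂/a₁ = 6.650, (a₂/a₁)^(3/2) = 17.15.
T₂ = 1.785 × 17.15 = 30.61 hours.

T₂ ≈ 30.6 hours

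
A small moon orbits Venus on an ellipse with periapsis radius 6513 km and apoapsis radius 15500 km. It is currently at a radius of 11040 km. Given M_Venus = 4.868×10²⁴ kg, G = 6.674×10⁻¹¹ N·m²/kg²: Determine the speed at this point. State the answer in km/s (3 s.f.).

v ≈ 5.42 km/s

μ = GM = 6.674×10⁻¹¹ × 4.868×10²⁴ = 3.249×10¹⁴ m³/s².
Semi-major axis a = (r_p + r_a)/2 = 11006 km = 1.101×10⁷ m.
Vis-viva: v² = μ(2/r − 1/a) = 3.249×10¹⁴ × (1.812×10⁻⁷ − 9.086×10⁻⁸) = 2.934×10⁷ m²/s².
v = 5417 m/s = 5.417 km/s.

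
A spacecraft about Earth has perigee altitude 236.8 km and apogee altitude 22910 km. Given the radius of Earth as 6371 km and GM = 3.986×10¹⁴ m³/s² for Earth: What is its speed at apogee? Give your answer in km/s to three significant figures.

v ≈ 2.24 km/s

r_p = 6371 + 236.8 = 6607.8 km = 6.6078×10⁶ m.
r_a = 6371 + 22910 = 29281 km = 2.9281×10⁷ m.
Semi-major axis a = (r_p + r_a)/2 = 17944 km = 1.794×10⁷ m.
Vis-viva: v² = μ(2/r − 1/a) = 3.986×10¹⁴ × (6.830×10⁻⁸ − 5.573×10⁻⁸) = 5.013×10⁶ m²/s².
v = 2239 m/s = 2.239 km/s.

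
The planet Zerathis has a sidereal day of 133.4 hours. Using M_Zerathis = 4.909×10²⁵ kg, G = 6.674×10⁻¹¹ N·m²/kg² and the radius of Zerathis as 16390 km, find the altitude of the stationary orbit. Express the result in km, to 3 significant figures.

h_sync ≈ 2.51×10⁵ km

μ = GM = 6.674×10⁻¹¹ × 4.909×10²⁵ = 3.276×10¹⁵ m³/s².
T = 133.4 hours = 4.802×10⁵ s.
A synchronous orbit has period T, so by Kepler's third law a = (μT²/4π²)^(1/3).
μT²/4π² = 3.276×10¹⁵ × (4.802×10⁵)² / 39.48 = 1.914×10²⁵ m³.
a = 2.675×10⁸ m = 2.6749×10⁵ km.
Altitude h = a − R = 2.6749×10⁵ − 16390 = 2.5110×10⁵ km.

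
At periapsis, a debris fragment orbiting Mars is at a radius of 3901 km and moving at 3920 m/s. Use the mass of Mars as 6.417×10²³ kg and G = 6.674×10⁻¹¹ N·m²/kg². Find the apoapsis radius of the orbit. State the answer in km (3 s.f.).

apoapsis radius ≈ 9100 km

μ = GM = 6.674×10⁻¹¹ × 6.417×10²³ = 4.283×10¹³ m³/s².
r_p = 3.901×10⁶ m.
Specific energy ε = v²/2 − μ/r = -3.295×10⁶ J/kg, so a = −μ/(2ε) = 6.498×10⁶ m.
The apsides satisfy r_p + r_a = 2a, so the apoapsis radius is 2a − r_p = 9.095×10⁶ m = 9095.5 km.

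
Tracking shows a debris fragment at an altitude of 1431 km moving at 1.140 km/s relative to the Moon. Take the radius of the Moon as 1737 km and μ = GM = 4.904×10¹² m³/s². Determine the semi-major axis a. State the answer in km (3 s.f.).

r = 1737 + 1431 = 3168.0 km = 3.168×10⁶ m.
Specific orbital energy ε = v²/2 − μ/r = (1140)²/2 − 4.904×10¹²/3.168×10⁶ = -8.982×10⁵ J/kg.
Since ε = −μ/(2a), a = −μ/(2ε) = 2.730×10⁶ m = 2730.0 km.

a ≈ 2730 km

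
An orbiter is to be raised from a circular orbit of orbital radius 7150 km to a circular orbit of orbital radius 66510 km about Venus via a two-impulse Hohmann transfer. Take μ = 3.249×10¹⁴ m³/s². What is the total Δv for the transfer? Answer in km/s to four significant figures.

Δv_total ≈ 3.554 km/s

r₁ = 7150 km = 7.150×10⁶ m.
r₂ = 66510 km = 6.651×10⁷ m.
Transfer ellipse a_t = (r₁ + r₂)/2 = 3.683×10⁷ m.
At r₁: circular v_c1 = √(μ/r₁) = 6741 m/s; transfer-periapsis v_p = √[μ(2/r₁ − 1/a_t)] = 9059 m/s.
Δv₁ = v_p − v_c1 = 2318 m/s.
At r₂: circular v_c2 = √(μ/r₂) = 2210 m/s; transfer-apoapsis v_a = √[μ(2/r₂ − 1/a_t)] = 973.8 m/s.
Δv₂ = v_c2 − v_a = 1236 m/s.
Total Δv = Δv₁ + Δv₂ = 3554 m/s = 3.554 km/s.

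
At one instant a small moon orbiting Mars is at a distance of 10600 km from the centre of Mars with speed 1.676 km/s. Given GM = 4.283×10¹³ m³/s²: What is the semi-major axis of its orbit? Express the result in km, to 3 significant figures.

r = 1.060×10⁷ m.
Specific orbital energy ε = v²/2 − μ/r = (1676)²/2 − 4.283×10¹³/1.060×10⁷ = -2.636×10⁶ J/kg.
Since ε = −μ/(2a), a = −μ/(2ε) = 8.124×10⁶ m = 8123.8 km.

a ≈ 8120 km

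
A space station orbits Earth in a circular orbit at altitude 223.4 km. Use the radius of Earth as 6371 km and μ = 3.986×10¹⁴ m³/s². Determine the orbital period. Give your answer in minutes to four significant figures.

T ≈ 88.82 minutes

r = 6371 + 223.4 = 6594.4 km = 6.5944×10⁶ m.
Kepler's third law: T = 2π√(r³/μ) = 2π√((6.594×10⁶)³ / 3.986×10¹⁴).
r³/μ = 7.194×10⁵ s², so T = 2π × 8.482×10² = 5.329×10³ s.
Converting: 5.329×10³ s ÷ 60.00 = 88.82 minutes.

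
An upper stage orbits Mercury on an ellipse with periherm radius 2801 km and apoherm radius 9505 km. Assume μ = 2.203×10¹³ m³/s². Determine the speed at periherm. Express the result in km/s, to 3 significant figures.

Semi-major axis a = (r_p + r_a)/2 = 6153.0 km = 6.153×10⁶ m.
Vis-viva: v² = μ(2/r − 1/a) = 2.203×10¹³ × (7.140×10⁻⁷ − 1.625×10⁻⁷) = 1.215×10⁷ m²/s².
v = 3486 m/s = 3.486 km/s.

v ≈ 3.49 km/s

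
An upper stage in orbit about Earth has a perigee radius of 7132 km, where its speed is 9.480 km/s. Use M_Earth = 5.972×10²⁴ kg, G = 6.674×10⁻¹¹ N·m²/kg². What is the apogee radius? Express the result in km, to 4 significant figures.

apogee radius ≈ 29270 km

μ = GM = 6.674×10⁻¹¹ × 5.972×10²⁴ = 3.986×10¹⁴ m³/s².
r_p = 7.132×10⁶ m.
Specific energy ε = v²/2 − μ/r = -1.095×10⁷ J/kg, so a = −μ/(2ε) = 1.820×10⁷ m.
The apsides satisfy r_p + r_a = 2a, so the apogee radius is 2a − r_p = 2.927×10⁷ m = 29268 km.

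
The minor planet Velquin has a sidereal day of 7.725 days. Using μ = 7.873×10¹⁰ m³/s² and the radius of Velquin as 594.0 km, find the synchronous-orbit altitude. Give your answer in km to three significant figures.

h_sync ≈ 9020 km

T = 7.725 days = 6.674×10⁵ s.
A synchronous orbit has period T, so by Kepler's third law a = (μT²/4π²)^(1/3).
μT²/4π² = 7.873×10¹⁰ × (6.674×10⁵)² / 39.48 = 8.884×10²⁰ m³.
a = 9.613×10⁶ m = 9613.2 km.
Altitude h = a − R = 9613.2 − 594.0 = 9019.2 km.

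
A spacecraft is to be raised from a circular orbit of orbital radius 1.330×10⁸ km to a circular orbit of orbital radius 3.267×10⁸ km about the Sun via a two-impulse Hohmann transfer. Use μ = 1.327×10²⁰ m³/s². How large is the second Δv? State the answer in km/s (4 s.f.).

Δv ≈ 4.823 km/s

r₁ = 1.330×10⁸ km = 1.330×10¹¹ m.
r₂ = 3.267×10⁸ km = 3.267×10¹¹ m.
Transfer ellipse a_t = (r₁ + r₂)/2 = 2.298×10¹¹ m.
At r₁: circular v_c1 = √(μ/r₁) = 31590 m/s; transfer-perihelion v_p = √[μ(2/r₁ − 1/a_t)] = 37660 m/s.
At r₂: circular v_c2 = √(μ/r₂) = 20150 m/s; transfer-aphelion v_a = √[μ(2/r₂ − 1/a_t)] = 15330 m/s.
Δv₂ = v_c2 − v_a = 4823 m/s.
= 4.823 km/s.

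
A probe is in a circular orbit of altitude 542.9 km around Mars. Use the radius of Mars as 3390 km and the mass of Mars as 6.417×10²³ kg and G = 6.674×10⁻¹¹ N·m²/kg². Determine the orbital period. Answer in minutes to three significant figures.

μ = GM = 6.674×10⁻¹¹ × 6.417×10²³ = 4.283×10¹³ m³/s².
r = 3390 + 542.9 = 3932.9 km = 3.9329×10⁶ m.
Kepler's third law: T = 2π√(r³/μ) = 2π√((3.933×10⁶)³ / 4.283×10¹³).
r³/μ = 1.420×10⁶ s², so T = 2π × 1.192×10³ = 7.488×10³ s.
Converting: 7.488×10³ s ÷ 60.00 = 124.8 minutes.

T ≈ 125 minutes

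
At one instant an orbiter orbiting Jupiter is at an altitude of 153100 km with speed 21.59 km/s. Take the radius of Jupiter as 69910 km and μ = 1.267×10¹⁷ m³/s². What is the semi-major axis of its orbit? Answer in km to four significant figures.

r = 69910 + 153100 = 2.2301×10⁵ km = 2.230×10⁸ m.
Vis-viva rearranged: 1/a = 2/r − v²/μ = 8.968×10⁻⁹ − 3.679×10⁻⁹ = 5.289×10⁻⁹ m⁻¹.
a = 1.891×10⁸ m = 1.8906×10⁵ km.

a ≈ 1.891×10⁵ km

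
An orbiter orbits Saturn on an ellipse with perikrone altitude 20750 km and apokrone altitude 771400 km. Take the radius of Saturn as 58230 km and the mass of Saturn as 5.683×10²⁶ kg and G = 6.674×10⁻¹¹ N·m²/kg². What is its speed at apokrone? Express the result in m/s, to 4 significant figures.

v ≈ 2819 m/s

μ = GM = 6.674×10⁻¹¹ × 5.683×10²⁶ = 3.793×10¹⁶ m³/s².
r_p = 58230 + 20750 = 78980 km = 7.8980×10⁷ m.
r_a = 58230 + 771400 = 829630 km = 8.2963×10⁸ m.
Semi-major axis a = (r_p + r_a)/2 = 4.5430×10⁵ km = 4.543×10⁸ m.
Vis-viva: v² = μ(2/r − 1/a) = 3.793×10¹⁶ × (2.411×10⁻⁹ − 2.201×10⁻⁹) = 7.948×10⁶ m²/s².
v = 2819 m/s.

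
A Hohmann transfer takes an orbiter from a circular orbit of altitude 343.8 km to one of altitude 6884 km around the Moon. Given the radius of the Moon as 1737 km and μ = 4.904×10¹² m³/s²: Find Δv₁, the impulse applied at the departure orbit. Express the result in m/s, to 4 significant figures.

Δv ≈ 413.4 m/s

r₁ = 1737 + 343.8 = 2080.8 km = 2.0808×10⁶ m.
r₂ = 1737 + 6884 = 8621.0 km = 8.6210×10⁶ m.
Transfer ellipse a_t = (r₁ + r₂)/2 = 5.351×10⁶ m.
At r₁: circular v_c1 = √(μ/r₁) = 1535 m/s; transfer-perilune v_p = √[μ(2/r₁ − 1/a_t)] = 1949 m/s.
Δv₁ = v_p − v_c1 = 413.4 m/s.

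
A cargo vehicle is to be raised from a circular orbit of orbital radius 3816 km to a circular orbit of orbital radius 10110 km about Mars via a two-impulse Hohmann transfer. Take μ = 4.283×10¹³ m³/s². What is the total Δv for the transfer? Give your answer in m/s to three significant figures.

r₁ = 3816 km = 3.816×10⁶ m.
r₂ = 10110 km = 1.011×10⁷ m.
Transfer ellipse a_t = (r₁ + r₂)/2 = 6.963×10⁶ m.
At r₁: circular v_c1 = √(μ/r₁) = 3350 m/s; transfer-periapsis v_p = √[μ(2/r₁ − 1/a_t)] = 4037 m/s.
Δv₁ = v_p − v_c1 = 686.7 m/s.
At r₂: circular v_c2 = √(μ/r₂) = 2058 m/s; transfer-apoapsis v_a = √[μ(2/r₂ − 1/a_t)] = 1524 m/s.
Δv₂ = v_c2 − v_a = 534.5 m/s.
Total Δv = Δv₁ + Δv₂ = 1221 m/s.

Δv_total ≈ 1220 m/s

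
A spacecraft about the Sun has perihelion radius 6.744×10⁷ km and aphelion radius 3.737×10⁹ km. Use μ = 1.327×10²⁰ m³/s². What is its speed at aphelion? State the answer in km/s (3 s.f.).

Semi-major axis a = (r_p + r_a)/2 = 1.9022×10⁹ km = 1.902×10¹² m.
Vis-viva: v² = μ(2/r − 1/a) = 1.327×10²⁰ × (5.352×10⁻¹³ − 5.257×10⁻¹³) = 1.259×10⁶ m²/s².
v = 1122 m/s = 1.122 km/s.

v ≈ 1.12 km/s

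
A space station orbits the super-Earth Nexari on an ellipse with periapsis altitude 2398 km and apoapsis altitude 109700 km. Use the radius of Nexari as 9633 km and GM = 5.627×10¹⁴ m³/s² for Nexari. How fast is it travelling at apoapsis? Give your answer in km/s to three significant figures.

r_p = 9633 + 2398 = 12031 km = 1.2031×10⁷ m.
r_a = 9633 + 109700 = 119330 km = 1.1933×10⁸ m.
Semi-major axis a = (r_p + r_a)/2 = 65682 km = 6.568×10⁷ m.
Vis-viva: v² = μ(2/r − 1/a) = 5.627×10¹⁴ × (1.676×10⁻⁸ − 1.522×10⁻⁸) = 8.637×10⁵ m²/s².
v = 929.4 m/s = 0.9294 km/s.

v ≈ 0.929 km/s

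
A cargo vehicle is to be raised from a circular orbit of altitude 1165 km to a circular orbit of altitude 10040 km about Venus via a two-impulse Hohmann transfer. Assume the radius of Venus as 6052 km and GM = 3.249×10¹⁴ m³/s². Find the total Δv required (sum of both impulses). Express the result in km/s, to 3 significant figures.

r₁ = 6052 + 1165 = 7217.0 km = 7.2170×10⁶ m.
r₂ = 6052 + 10040 = 16092 km = 1.6092×10⁷ m.
Transfer ellipse a_t = (r₁ + r₂)/2 = 1.165×10⁷ m.
At r₁: circular v_c1 = √(μ/r₁) = 6710 m/s; transfer-periapsis v_p = √[μ(2/r₁ − 1/a_t)] = 7884 m/s.
Δv₁ = v_p − v_c1 = 1175 m/s.
At r₂: circular v_c2 = √(μ/r₂) = 4493 m/s; transfer-apoapsis v_a = √[μ(2/r₂ − 1/a_t)] = 3536 m/s.
Δv₂ = v_c2 − v_a = 957.4 m/s.
Total Δv = Δv₁ + Δv₂ = 2132 m/s = 2.132 km/s.

Δv_total ≈ 2.13 km/s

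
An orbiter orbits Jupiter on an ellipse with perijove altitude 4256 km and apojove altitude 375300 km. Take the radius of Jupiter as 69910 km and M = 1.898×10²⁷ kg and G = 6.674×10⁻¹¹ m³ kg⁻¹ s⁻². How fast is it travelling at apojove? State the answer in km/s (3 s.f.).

μ = GM = 6.674×10⁻¹¹ × 1.898×10²⁷ = 1.267×10¹⁷ m³/s².
r_p = 69910 + 4256 = 74166 km = 7.4166×10⁷ m.
r_a = 69910 + 375300 = 445210 km = 4.4521×10⁸ m.
Semi-major axis a = (r_p + r_a)/2 = 2.5969×10⁵ km = 2.597×10⁸ m.
Vis-viva: v² = μ(2/r − 1/a) = 1.267×10¹⁷ × (4.492×10⁻⁹ − 3.851×10⁻⁹) = 8.126×10⁷ m²/s².
v = 9014 m/s = 9.014 km/s.

v ≈ 9.01 km/s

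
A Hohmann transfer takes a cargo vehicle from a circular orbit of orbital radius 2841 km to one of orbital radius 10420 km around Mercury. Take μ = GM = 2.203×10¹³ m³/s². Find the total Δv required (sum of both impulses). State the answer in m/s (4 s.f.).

Δv_total ≈ 1208 m/s

r₁ = 2841 km = 2.841×10⁶ m.
r₂ = 10420 km = 1.042×10⁷ m.
Transfer ellipse a_t = (r₁ + r₂)/2 = 6.630×10⁶ m.
At r₁: circular v_c1 = √(μ/r₁) = 2785 m/s; transfer-periherm v_p = √[μ(2/r₁ − 1/a_t)] = 3491 m/s.
Δv₁ = v_p − v_c1 = 706.2 m/s.
At r₂: circular v_c2 = √(μ/r₂) = 1454 m/s; transfer-apoherm v_a = √[μ(2/r₂ − 1/a_t)] = 951.8 m/s.
Δv₂ = v_c2 − v_a = 502.3 m/s.
Total Δv = Δv₁ + Δv₂ = 1208 m/s.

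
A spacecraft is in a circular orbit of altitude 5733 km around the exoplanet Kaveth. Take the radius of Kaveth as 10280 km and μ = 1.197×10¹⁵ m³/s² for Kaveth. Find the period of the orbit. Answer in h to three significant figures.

r = 10280 + 5733 = 16013 km = 1.6013×10⁷ m.
Kepler's third law: T = 2π√(r³/μ) = 2π√((1.601×10⁷)³ / 1.197×10¹⁵).
r³/μ = 3.430×10⁶ s², so T = 2π × 1.852×10³ = 1.164×10⁴ s.
Converting: 1.164×10⁴ s ÷ 3600 = 3.233 h.

T ≈ 3.23 h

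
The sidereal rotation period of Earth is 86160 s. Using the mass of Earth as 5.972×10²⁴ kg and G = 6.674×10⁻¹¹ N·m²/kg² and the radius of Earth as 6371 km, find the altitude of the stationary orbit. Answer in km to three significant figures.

h_sync ≈ 35800 km

μ = GM = 6.674×10⁻¹¹ × 5.972×10²⁴ = 3.986×10¹⁴ m³/s².
A synchronous orbit has period T, so by Kepler's third law a = (μT²/4π²)^(1/3).
μT²/4π² = 3.986×10¹⁴ × (8.616×10⁴)² / 39.48 = 7.495×10²² m³.
a = 4.216×10⁷ m = 42162 km.
Altitude h = a − R = 42162 − 6371 = 35791 km.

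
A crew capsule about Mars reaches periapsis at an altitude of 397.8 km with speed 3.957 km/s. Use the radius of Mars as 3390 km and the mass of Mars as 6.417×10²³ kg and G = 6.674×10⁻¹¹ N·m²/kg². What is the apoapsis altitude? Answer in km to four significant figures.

apoapsis altitude ≈ 5137 km

μ = GM = 6.674×10⁻¹¹ × 6.417×10²³ = 4.283×10¹³ m³/s².
r_p = 3390 + 397.8 = 3787.8 km = 3.788×10⁶ m.
Specific energy ε = v²/2 − μ/r = -3.478×10⁶ J/kg, so a = −μ/(2ε) = 6.157×10⁶ m.
The apsides satisfy r_p + r_a = 2a, so the apoapsis radius is 2a − r_p = 8.527×10⁶ m = 8527.1 km.
Apoapsis altitude = 8527.1 − 3390 = 5137.1 km.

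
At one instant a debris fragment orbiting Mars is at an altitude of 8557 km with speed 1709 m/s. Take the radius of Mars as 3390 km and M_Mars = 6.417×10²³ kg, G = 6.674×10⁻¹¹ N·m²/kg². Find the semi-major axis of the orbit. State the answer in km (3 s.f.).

μ = GM = 6.674×10⁻¹¹ × 6.417×10²³ = 4.283×10¹³ m³/s².
r = 3390 + 8557 = 11947 km = 1.195×10⁷ m.
Vis-viva rearranged: 1/a = 2/r − v²/μ = 1.674×10⁻⁷ − 6.820×10⁻⁸ = 9.921×10⁻⁸ m⁻¹.
a = 1.008×10⁷ m = 10080 km.

a ≈ 10100 km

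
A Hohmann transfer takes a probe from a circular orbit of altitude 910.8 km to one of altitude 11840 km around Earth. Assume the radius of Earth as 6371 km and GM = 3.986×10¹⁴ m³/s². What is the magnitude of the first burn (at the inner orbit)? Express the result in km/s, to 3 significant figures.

Δv ≈ 1.44 km/s

r₁ = 6371 + 910.8 = 7281.8 km = 7.2818×10⁶ m.
r₂ = 6371 + 11840 = 18211 km = 1.8211×10⁷ m.
Transfer ellipse a_t = (r₁ + r₂)/2 = 1.275×10⁷ m.
At r₁: circular v_c1 = √(μ/r₁) = 7399 m/s; transfer-perigee v_p = √[μ(2/r₁ − 1/a_t)] = 8843 m/s.
Δv₁ = v_p − v_c1 = 1445 m/s.
= 1.445 km/s.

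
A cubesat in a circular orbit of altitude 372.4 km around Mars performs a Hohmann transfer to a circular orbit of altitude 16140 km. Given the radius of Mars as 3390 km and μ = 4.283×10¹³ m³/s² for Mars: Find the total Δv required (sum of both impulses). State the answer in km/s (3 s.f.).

Δv_total ≈ 1.63 km/s

r₁ = 3390 + 372.4 = 3762.4 km = 3.7624×10⁶ m.
r₂ = 3390 + 16140 = 19530 km = 1.9530×10⁷ m.
Transfer ellipse a_t = (r₁ + r₂)/2 = 1.165×10⁷ m.
At r₁: circular v_c1 = √(μ/r₁) = 3374 m/s; transfer-periapsis v_p = √[μ(2/r₁ − 1/a_t)] = 4369 m/s.
Δv₁ = v_p − v_c1 = 995.2 m/s.
At r₂: circular v_c2 = √(μ/r₂) = 1481 m/s; transfer-apoapsis v_a = √[μ(2/r₂ − 1/a_t)] = 841.7 m/s.
Δv₂ = v_c2 − v_a = 639.2 m/s.
Total Δv = Δv₁ + Δv₂ = 1634 m/s = 1.634 km/s.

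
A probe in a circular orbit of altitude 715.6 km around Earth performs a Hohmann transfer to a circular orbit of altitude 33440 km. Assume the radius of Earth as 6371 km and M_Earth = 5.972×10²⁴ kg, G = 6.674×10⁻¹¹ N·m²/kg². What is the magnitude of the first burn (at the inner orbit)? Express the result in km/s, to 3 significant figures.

Δv ≈ 2.27 km/s

μ = GM = 6.674×10⁻¹¹ × 5.972×10²⁴ = 3.986×10¹⁴ m³/s².
r₁ = 6371 + 715.6 = 7086.6 km = 7.0866×10⁶ m.
r₂ = 6371 + 33440 = 39811 km = 3.9811×10⁷ m.
Transfer ellipse a_t = (r₁ + r₂)/2 = 2.345×10⁷ m.
At r₁: circular v_c1 = √(μ/r₁) = 7500 m/s; transfer-perigee v_p = √[μ(2/r₁ − 1/a_t)] = 9772 m/s.
Δv₁ = v_p − v_c1 = 2272 m/s.
= 2.272 km/s.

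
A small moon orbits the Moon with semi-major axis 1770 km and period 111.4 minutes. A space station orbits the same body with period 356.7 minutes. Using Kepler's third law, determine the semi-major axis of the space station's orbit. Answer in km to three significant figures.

Kepler's third law: a³ ∝ T², so a₂ = a₁ (T₂/T₁)^(2/3).
T₂/T₁ = 3.202, (T₂/T₁)^(2/3) = 2.172.
a₂ = 1770 × 2.172 = 3845 km.

a₂ ≈ 3850 km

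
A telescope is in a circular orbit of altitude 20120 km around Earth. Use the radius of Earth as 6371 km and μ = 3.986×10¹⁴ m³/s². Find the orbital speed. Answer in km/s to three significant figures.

r = 6371 + 20120 = 26491 km = 2.6491×10⁷ m.
For a circular orbit v = √(μ/r) = √(3.986×10¹⁴ / 2.649×10⁷) = √(1.505×10⁷) = 3879 m/s.
That is 3.879 km/s.

v ≈ 3.88 km/s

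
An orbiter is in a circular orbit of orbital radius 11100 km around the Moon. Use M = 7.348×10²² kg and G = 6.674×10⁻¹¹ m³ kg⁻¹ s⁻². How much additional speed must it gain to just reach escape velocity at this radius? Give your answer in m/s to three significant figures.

Δv ≈ 275 m/s

μ = GM = 6.674×10⁻¹¹ × 7.348×10²² = 4.904×10¹² m³/s².
r = 11100 km = 1.110×10⁷ m.
Circular speed v_c = √(μ/r) = 664.7 m/s.
Escape speed v_esc = √(2μ/r) = √2 × v_c = 940.0 m/s.
Δv = v_esc − v_c = 275.3 m/s.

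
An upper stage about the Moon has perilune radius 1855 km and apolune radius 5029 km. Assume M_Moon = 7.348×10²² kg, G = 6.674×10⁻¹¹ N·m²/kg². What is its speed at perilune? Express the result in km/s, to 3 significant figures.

v ≈ 1.97 km/s

μ = GM = 6.674×10⁻¹¹ × 7.348×10²² = 4.904×10¹² m³/s².
Semi-major axis a = (r_p + r_a)/2 = 3442.0 km = 3.442×10⁶ m.
Vis-viva: v² = μ(2/r − 1/a) = 4.904×10¹² × (1.078×10⁻⁶ − 2.905×10⁻⁷) = 3.863×10⁶ m²/s².
v = 1965 m/s = 1.965 km/s.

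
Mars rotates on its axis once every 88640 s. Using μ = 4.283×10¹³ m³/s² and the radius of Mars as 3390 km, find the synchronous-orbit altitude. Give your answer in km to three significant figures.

A synchronous orbit has period T, so by Kepler's third law a = (μT²/4π²)^(1/3).
μT²/4π² = 4.283×10¹³ × (8.864×10⁴)² / 39.48 = 8.524×10²¹ m³.
a = 2.043×10⁷ m = 20428 km.
Altitude h = a − R = 20428 − 3390 = 17038 km.

h_sync ≈ 17000 km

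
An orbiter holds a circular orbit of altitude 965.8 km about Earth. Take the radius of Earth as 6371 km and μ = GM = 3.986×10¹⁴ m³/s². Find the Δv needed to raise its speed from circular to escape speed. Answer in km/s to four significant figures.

r = 6371 + 965.8 = 7336.8 km = 7.3368×10⁶ m.
Circular speed v_c = √(μ/r) = 7371 m/s.
Escape speed v_esc = √(2μ/r) = √2 × v_c = 10420 m/s.
Δv = v_esc − v_c = 3053 m/s = 3.053 km/s.

Δv ≈ 3.053 km/s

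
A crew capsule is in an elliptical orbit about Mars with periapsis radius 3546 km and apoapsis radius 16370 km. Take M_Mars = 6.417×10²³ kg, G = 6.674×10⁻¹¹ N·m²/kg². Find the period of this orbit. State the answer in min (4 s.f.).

μ = GM = 6.674×10⁻¹¹ × 6.417×10²³ = 4.283×10¹³ m³/s².
Semi-major axis a = (r_p + r_a)/2 = (3546.0 + 16370)/2 = 9958.0 km = 9.958×10⁶ m.
By Kepler's third law T = 2π√(a³/μ) = 2π × 4.802×10³ = 3.017×10⁴ s.
= 502.8 min.

T ≈ 502.8 min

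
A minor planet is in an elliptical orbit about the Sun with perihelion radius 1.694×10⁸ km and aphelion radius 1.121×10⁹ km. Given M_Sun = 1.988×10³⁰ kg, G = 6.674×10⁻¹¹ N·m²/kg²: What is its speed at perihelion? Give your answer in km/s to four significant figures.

v ≈ 36.89 km/s

μ = GM = 6.674×10⁻¹¹ × 1.988×10³⁰ = 1.327×10²⁰ m³/s².
Semi-major axis a = (r_p + r_a)/2 = 6.4520×10⁸ km = 6.452×10¹¹ m.
Vis-viva: v² = μ(2/r − 1/a) = 1.327×10²⁰ × (1.181×10⁻¹¹ − 1.550×10⁻¹²) = 1.361×10⁹ m²/s².
v = 36890 m/s = 36.89 km/s.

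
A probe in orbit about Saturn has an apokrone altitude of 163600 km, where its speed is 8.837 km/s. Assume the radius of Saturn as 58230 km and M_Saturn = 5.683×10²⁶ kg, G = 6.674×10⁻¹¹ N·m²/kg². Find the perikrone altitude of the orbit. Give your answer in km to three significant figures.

perikrone altitude ≈ 7420 km

μ = GM = 6.674×10⁻¹¹ × 5.683×10²⁶ = 3.793×10¹⁶ m³/s².
r_a = 58230 + 163600 = 2.2183×10⁵ km = 2.218×10⁸ m.
Specific energy ε = v²/2 − μ/r = -1.319×10⁸ J/kg, so a = −μ/(2ε) = 1.437×10⁸ m.
The apsides satisfy r_p + r_a = 2a, so the perikrone radius is 2a − r_a = 6.565×10⁷ m = 65652 km.
Perikrone altitude = 65652 − 58230 = 7421.8 km.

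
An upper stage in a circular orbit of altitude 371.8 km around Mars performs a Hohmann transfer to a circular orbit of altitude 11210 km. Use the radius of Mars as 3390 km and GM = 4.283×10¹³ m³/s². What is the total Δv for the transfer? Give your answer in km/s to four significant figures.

r₁ = 3390 + 371.8 = 3761.8 km = 3.7618×10⁶ m.
r₂ = 3390 + 11210 = 14600 km = 1.4600×10⁷ m.
Transfer ellipse a_t = (r₁ + r₂)/2 = 9.181×10⁶ m.
At r₁: circular v_c1 = √(μ/r₁) = 3374 m/s; transfer-periapsis v_p = √[μ(2/r₁ − 1/a_t)] = 4255 m/s.
Δv₁ = v_p − v_c1 = 880.9 m/s.
At r₂: circular v_c2 = √(μ/r₂) = 1713 m/s; transfer-apoapsis v_a = √[μ(2/r₂ − 1/a_t)] = 1096 m/s.
Δv₂ = v_c2 − v_a = 616.4 m/s.
Total Δv = Δv₁ + Δv₂ = 1497 m/s = 1.497 km/s.

Δv_total ≈ 1.497 km/s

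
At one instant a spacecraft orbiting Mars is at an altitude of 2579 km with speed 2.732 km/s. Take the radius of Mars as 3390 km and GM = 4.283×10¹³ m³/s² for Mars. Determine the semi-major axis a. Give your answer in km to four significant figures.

a ≈ 6219 km

r = 3390 + 2579 = 5969.0 km = 5.969×10⁶ m.
Specific orbital energy ε = v²/2 − μ/r = (2732)²/2 − 4.283×10¹³/5.969×10⁶ = -3.443×10⁶ J/kg.
Since ε = −μ/(2a), a = −μ/(2ε) = 6.219×10⁶ m = 6219.0 km.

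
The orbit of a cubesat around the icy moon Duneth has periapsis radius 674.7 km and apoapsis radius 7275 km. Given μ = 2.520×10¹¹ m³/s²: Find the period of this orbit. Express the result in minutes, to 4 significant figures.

Semi-major axis a = (r_p + r_a)/2 = (674.70 + 7275.0)/2 = 3974.8 km = 3.975×10⁶ m.
By Kepler's third law T = 2π√(a³/μ) = 2π × 1.579×10⁴ = 9.919×10⁴ s.
= 1653 minutes.

T ≈ 1653 minutes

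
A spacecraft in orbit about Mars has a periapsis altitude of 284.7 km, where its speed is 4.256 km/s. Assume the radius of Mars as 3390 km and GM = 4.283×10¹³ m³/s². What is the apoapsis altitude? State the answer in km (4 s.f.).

r_p = 3390 + 284.7 = 3674.7 km = 3.675×10⁶ m.
Specific energy ε = v²/2 − μ/r = -2.599×10⁶ J/kg, so a = −μ/(2ε) = 8.241×10⁶ m.
The apsides satisfy r_p + r_a = 2a, so the apoapsis radius is 2a − r_p = 1.281×10⁷ m = 12807 km.
Apoapsis altitude = 12807 − 3390 = 9417.2 km.

apoapsis altitude ≈ 9417 km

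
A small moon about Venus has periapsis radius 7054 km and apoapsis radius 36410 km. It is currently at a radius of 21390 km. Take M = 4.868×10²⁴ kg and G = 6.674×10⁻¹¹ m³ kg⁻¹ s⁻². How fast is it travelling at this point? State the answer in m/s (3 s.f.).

v ≈ 3930 m/s

μ = GM = 6.674×10⁻¹¹ × 4.868×10²⁴ = 3.249×10¹⁴ m³/s².
Semi-major axis a = (r_p + r_a)/2 = 21732 km = 2.173×10⁷ m.
Vis-viva: v² = μ(2/r − 1/a) = 3.249×10¹⁴ × (9.350×10⁻⁸ − 4.602×10⁻⁸) = 1.543×10⁷ m²/s².
v = 3928 m/s.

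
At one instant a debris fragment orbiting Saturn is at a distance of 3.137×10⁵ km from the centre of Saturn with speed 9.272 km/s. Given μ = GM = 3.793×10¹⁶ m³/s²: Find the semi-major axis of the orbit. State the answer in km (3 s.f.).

a ≈ 2.43×10⁵ km

r = 3.137×10⁸ m.
Vis-viva rearranged: 1/a = 2/r − v²/μ = 6.376×10⁻⁹ − 2.267×10⁻⁹ = 4.109×10⁻⁹ m⁻¹.
a = 2.434×10⁸ m = 2.4337×10⁵ km.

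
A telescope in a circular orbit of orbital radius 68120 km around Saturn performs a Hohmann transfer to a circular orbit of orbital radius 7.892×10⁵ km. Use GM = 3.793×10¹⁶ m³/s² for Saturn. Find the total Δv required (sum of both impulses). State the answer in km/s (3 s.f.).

r₁ = 68120 km = 6.812×10⁷ m.
r₂ = 7.892×10⁵ km = 7.892×10⁸ m.
Transfer ellipse a_t = (r₁ + r₂)/2 = 4.287×10⁸ m.
At r₁: circular v_c1 = √(μ/r₁) = 23600 m/s; transfer-perikrone v_p = √[μ(2/r₁ − 1/a_t)] = 32020 m/s.
Δv₁ = v_p − v_c1 = 8421 m/s.
At r₂: circular v_c2 = √(μ/r₂) = 6933 m/s; transfer-apokrone v_a = √[μ(2/r₂ − 1/a_t)] = 2764 m/s.
Δv₂ = v_c2 − v_a = 4169 m/s.
Total Δv = Δv₁ + Δv₂ = 12590 m/s = 12.59 km/s.

Δv_total ≈ 12.6 km/s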